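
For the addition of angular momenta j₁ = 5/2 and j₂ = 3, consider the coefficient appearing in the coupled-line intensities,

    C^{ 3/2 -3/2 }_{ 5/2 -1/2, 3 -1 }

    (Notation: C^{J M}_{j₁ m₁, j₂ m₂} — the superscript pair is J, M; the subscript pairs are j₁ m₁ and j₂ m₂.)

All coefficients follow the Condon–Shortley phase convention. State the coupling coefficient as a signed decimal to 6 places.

j₁+j₂−J=4  J+j₁−j₂=1  J−j₁+j₂=2  j₁+j₂+J+1=8
(j₁±m₁, j₂±m₂, J±M) = (2,3,2,4,0,3)
P² = 576/35
sum k=2..2:
  [2] +1/8 = 1/8
S = 1/8
C² = P²·S² = 9/35 ; C = +0.507093

+0.507093  (= +√(9/35))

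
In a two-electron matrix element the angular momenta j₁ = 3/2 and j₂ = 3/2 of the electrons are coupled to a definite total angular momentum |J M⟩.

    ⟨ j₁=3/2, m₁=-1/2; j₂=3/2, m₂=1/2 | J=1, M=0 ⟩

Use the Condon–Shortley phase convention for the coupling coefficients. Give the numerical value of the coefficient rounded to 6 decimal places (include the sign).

−√(1/20) = -0.223607

triangle: 2!·1!·1!/5! = 2/120
(j±m)!: 1!·2!·2!·1!·1!·1! = 4
prefactor² = (2J+1)·Δ·N² = 1/5
  k=1: −1/(1!·1!·1!·1!·0!·0!) = -1
  k=2: +1/(2!·0!·0!·0!·1!·1!) = 1/2
Σ = -1/2  ⇒  CG² = 1/5·(-1/2)² = 1/20
CG = −√(1/20) = -0.223607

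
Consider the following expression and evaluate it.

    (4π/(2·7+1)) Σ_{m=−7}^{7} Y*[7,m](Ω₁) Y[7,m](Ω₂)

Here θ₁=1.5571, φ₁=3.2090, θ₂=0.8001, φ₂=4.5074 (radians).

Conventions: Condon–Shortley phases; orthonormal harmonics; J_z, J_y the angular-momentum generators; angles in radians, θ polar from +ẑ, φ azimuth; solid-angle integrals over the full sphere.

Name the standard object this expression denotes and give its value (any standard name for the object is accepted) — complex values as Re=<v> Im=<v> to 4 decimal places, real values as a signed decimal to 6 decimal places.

This sum is the spherical-harmonic addition theorem: it equals the Legendre polynomial P_l(cos γ) of the angle γ between the two directions.
Summing Y*_{l m}(θ₁,φ₁)·Y_{l m}(θ₂,φ₂) over m ∈ [−7, 7]; prefactor 4π/(2·7+1) = 0.837758:
  term(m=-7) = (-0.023077, -0.008059)   from Y*(Ω₁)=(-0.445107, -0.227137), Y(Ω₂)=(0.048464, -0.006626)
  term(m=-6) = (0.000289, -0.004542)   from Y*(Ω₁)=(0.023544, 0.010078), Y(Ω₂)=(-0.059412, -0.167495)
  term(m=-5) = (-0.132511, 0.028080)   from Y*(Ω₁)=(0.345278, 0.120988), Y(Ω₂)=(-0.316430, 0.192203)
  term(m=-4) = (-0.006247, -0.011964)   from Y*(Ω₁)=(-0.029029, -0.008022), Y(Ω₂)=(0.305742, 0.327639)
  term(m=-3) = (-0.045764, 0.042943)   from Y*(Ω₁)=(-0.323704, -0.066367), Y(Ω₂)=(0.109573, -0.155128)
  term(m=-2) = (0.007243, 0.004389)   from Y*(Ω₁)=(0.031801, 0.004313), Y(Ω₂)=(0.242033, 0.105189)
  term(m=-1) = (0.027545, -0.098609)   from Y*(Ω₁)=(0.317003, 0.021401), Y(Ω₂)=(0.065594, -0.315495)
  term(m=+0) = (-0.005736, -0.000000)   from Y*(Ω₁)=(-0.032677, -0.000000), Y(Ω₂)=(0.175521, 0.000000)
  term(m=+1) = (0.027545, 0.098609)   from Y*(Ω₁)=(-0.317003, 0.021401), Y(Ω₂)=(-0.065594, -0.315495)
  term(m=+2) = (0.007243, -0.004389)   from Y*(Ω₁)=(0.031801, -0.004313), Y(Ω₂)=(0.242033, -0.105189)
  term(m=+3) = (-0.045764, -0.042943)   from Y*(Ω₁)=(0.323704, -0.066367), Y(Ω₂)=(-0.109573, -0.155128)
  term(m=+4) = (-0.006247, 0.011964)   from Y*(Ω₁)=(-0.029029, 0.008022), Y(Ω₂)=(0.305742, -0.327639)
  term(m=+5) = (-0.132511, -0.028080)   from Y*(Ω₁)=(-0.345278, 0.120988), Y(Ω₂)=(0.316430, 0.192203)
  term(m=+6) = (0.000289, 0.004542)   from Y*(Ω₁)=(0.023544, -0.010078), Y(Ω₂)=(-0.059412, 0.167495)
  term(m=+7) = (-0.023077, 0.008059)   from Y*(Ω₁)=(0.445107, -0.227137), Y(Ω₂)=(-0.048464, -0.006626)
Accumulated sum (-0.350778, 0.000000); after 4π/(2l+1) scaling, (-0.293867, 0.000000) ⇒ P_7 = -0.293867

Legendre polynomial (addition theorem), -0.293867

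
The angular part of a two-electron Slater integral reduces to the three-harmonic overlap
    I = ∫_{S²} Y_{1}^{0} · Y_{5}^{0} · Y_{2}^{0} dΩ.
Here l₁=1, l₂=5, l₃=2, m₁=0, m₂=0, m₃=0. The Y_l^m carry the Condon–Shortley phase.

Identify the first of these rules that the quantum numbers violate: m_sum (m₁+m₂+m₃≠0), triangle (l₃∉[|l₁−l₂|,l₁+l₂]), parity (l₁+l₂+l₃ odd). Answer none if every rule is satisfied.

triangle

Σmᵢ = 0  ✓
l₃∈[|l₁−l₂|,l₁+l₂]=[4,6] required, l₃=2 fails  ✗
Σlᵢ = 8 ⇒ even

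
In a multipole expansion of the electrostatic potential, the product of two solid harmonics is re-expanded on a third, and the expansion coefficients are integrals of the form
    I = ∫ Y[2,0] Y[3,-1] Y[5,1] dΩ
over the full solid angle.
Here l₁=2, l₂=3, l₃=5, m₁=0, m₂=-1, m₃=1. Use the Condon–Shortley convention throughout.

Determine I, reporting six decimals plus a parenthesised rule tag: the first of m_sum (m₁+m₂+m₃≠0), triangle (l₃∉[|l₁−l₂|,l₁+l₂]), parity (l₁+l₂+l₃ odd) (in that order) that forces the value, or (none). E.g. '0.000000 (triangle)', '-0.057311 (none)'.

Checks pass: Σm=0; 10 even; l₃=5∈[1,5].
(2·2+1)(2·3+1)(2·5+1) = 385
Δ: 0! 4! 6! / 11! → 1/2310
sum: t=0:+1/144 = 1/144
3j²(2 3 5; 0 0 0) = Δ·Π!·Σ² = 10/231  (sign -1)
sum: t=0:+1/192 = 1/192
3j²(2 3 5; 0 -1 1) = Δ·Π!·Σ² = 3/77  (sign +1)
combine: 4πI² = 385·10/231·3/77 = 50/77
take √, sign -1: I = -0.22731846
No selection rule forces the value: the integral is nonzero (none).

-0.227318 (none)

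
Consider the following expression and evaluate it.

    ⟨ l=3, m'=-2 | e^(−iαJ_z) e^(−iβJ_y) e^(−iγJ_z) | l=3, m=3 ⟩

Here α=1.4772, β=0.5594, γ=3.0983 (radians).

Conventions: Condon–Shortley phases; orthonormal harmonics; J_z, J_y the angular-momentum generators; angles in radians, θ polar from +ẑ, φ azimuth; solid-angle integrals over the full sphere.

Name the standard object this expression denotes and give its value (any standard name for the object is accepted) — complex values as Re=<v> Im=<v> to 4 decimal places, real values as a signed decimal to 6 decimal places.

This is a Wigner D-matrix element — the rotation-matrix element ⟨l m'| R(α,β,γ) |l m⟩ in the angular-momentum basis.
First d^3_{-2,3}(β=0.5594), then the phase factors e^{-i(-2)α} and e^{-i(3)γ}:
Half-angle: c=0.961138, s=0.276067. N=√(1·120·720·1)=293.938769
Admissible k: 5..5 (factorial args all ≥0)
  k=5: (−1)^0·293.9388/(120)·0.9611^1·0.2761^5 = +0.003775
d^3_{-2,3}(0.5594) = +0.003775
D = (-0.982531+0.186101i)·(+0.003775)·(-0.991578-0.129513i) = +0.003769-0.000216i

Wigner D-matrix element, Re=0.0038 Im=-0.0002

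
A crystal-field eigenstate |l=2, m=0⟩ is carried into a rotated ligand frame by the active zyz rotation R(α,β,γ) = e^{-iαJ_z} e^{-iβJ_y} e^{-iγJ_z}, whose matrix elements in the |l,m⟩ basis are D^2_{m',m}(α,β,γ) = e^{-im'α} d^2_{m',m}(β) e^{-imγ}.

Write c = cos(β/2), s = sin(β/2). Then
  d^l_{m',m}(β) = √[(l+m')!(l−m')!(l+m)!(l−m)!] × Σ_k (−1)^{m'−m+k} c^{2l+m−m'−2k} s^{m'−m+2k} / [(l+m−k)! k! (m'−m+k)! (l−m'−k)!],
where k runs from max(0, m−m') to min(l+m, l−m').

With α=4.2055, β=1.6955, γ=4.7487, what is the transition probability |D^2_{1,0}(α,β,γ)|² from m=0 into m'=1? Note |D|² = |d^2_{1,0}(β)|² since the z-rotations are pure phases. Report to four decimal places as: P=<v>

Split into d^2_{1,0}(β=1.6955) × two z-phases.
With c≡cos(β/2)=0.661672 and s≡sin(β/2)=0.749794, N=[6·1·2·2]^{1/2}=4.898979
k∈{0,1} keeps every argument non-negative
  k=0: (−1)^1·4.8990/(2)·0.6617^3·0.7498^1 = -0.532041
  k=1: (−1)^2·4.8990/(2)·0.6617^1·0.7498^3 = +0.683193
d^2_{1,0}(1.6955) = -0.532041 +0.683193 = +0.151152
|D^2_{1,0}|² = |d^2_{1,0}(β)|² = (+0.151152)² = 0.022847 (the z-rotation phases have unit modulus)

P=0.0228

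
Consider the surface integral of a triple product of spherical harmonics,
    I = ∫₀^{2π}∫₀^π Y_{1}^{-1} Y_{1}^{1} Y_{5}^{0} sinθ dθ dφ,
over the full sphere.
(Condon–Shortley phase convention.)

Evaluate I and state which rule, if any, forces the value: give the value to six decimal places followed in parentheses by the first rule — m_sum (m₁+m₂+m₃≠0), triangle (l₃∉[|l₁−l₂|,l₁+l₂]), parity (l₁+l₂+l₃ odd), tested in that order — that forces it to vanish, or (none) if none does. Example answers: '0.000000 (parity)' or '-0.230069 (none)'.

0.000000 (triangle)

triangle: need 0≤l₃≤2, have 5; I=0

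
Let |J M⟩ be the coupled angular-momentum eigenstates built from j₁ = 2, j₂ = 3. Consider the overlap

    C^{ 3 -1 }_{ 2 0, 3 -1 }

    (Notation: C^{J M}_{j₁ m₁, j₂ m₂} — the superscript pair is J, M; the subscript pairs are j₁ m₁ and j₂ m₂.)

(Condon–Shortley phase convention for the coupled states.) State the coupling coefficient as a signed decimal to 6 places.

j₁+j₂−J=2  J+j₁−j₂=2  J−j₁+j₂=4  j₁+j₂+J+1=9
(j₁±m₁, j₂±m₂, J±M) = (2,2,2,4,2,4)
P² = 256/15
sum k=0..2:
  [0] +1/16 = 1/16
  [1] −1/6 = -1/6
  [2] +1/96 = 1/96
S = -3/32
C² = P²·S² = 3/20 ; C = -0.387298

−√(3/20) ≈ -0.387298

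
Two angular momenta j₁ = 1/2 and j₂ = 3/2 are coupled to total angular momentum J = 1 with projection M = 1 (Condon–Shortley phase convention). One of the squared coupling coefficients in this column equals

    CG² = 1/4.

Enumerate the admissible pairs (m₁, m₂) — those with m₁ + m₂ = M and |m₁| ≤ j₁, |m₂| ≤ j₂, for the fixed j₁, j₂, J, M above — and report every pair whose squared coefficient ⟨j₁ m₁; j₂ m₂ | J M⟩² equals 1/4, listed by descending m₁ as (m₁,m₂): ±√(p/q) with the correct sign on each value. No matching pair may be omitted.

(1/2,1/2): +√(1/4)

Admissible pairs with m₁+m₂ = M = 1: (-1/2,3/2), (1/2,1/2)
  (m₁,m₂)=(1/2,1/2): CG² = 1/4, CG = +√(1/4)   ← matches the target
  (m₁,m₂)=(-1/2,3/2): CG² = 3/4, CG = −√(3/4)
Pairs with CG² = 1/4: (1/2,1/2): +√(1/4)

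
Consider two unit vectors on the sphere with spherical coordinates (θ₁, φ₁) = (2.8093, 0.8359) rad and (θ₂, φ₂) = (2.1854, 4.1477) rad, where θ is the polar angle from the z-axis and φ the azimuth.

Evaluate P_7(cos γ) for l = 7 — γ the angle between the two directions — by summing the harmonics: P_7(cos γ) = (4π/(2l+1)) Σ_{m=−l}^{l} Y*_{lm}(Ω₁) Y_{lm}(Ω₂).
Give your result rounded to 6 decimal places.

Addition theorem: P_7(cos γ) = (4π/15) Σ_m Y*_{lm}(Ω₁) Y_{lm}(Ω₂), m = −7…7:
  term(m=-7) = -0.000009+0.000022i   from Y*(Ω₁)=+0.000179-0.000082i, Y(Ω₂)=-0.088102+0.083664i
  term(m=-6) = +0.000357-0.000583i   from Y*(Ω₁)=-0.000636+0.002034i, Y(Ω₂)=-0.311153-0.078305i
  term(m=-5) = -0.004210+0.004802i   from Y*(Ω₁)=-0.007310-0.012395i, Y(Ω₂)=-0.138820-0.421517i
  term(m=-4) = +0.013116-0.010624i   from Y*(Ω₁)=+0.066312+0.013581i, Y(Ω₂)=+0.158337-0.192644i
  term(m=-3) = +0.036892-0.020666i   from Y*(Ω₁)=-0.180117+0.132403i, Y(Ω₂)=-0.187723-0.023259i
  term(m=-2) = -0.159117+0.056360i   from Y*(Ω₁)=+0.049022-0.483696i, Y(Ω₂)=-0.148335-0.313927i
  term(m=-1) = -0.026442+0.004545i   from Y*(Ω₁)=+0.369965+0.409356i, Y(Ω₂)=-0.026022+0.041076i
  term(m=+0) = -0.017536+0.000000i   from Y*(Ω₁)=+0.050085-0.000000i, Y(Ω₂)=-0.350124+0.000000i
  term(m=+1) = -0.026442-0.004545i   from Y*(Ω₁)=-0.369965+0.409356i, Y(Ω₂)=+0.026022+0.041076i
  term(m=+2) = -0.159117-0.056360i   from Y*(Ω₁)=+0.049022+0.483696i, Y(Ω₂)=-0.148335+0.313927i
  term(m=+3) = +0.036892+0.020666i   from Y*(Ω₁)=+0.180117+0.132403i, Y(Ω₂)=+0.187723-0.023259i
  term(m=+4) = +0.013116+0.010624i   from Y*(Ω₁)=+0.066312-0.013581i, Y(Ω₂)=+0.158337+0.192644i
  term(m=+5) = -0.004210-0.004802i   from Y*(Ω₁)=+0.007310-0.012395i, Y(Ω₂)=+0.138820-0.421517i
  term(m=+6) = +0.000357+0.000583i   from Y*(Ω₁)=-0.000636-0.002034i, Y(Ω₂)=-0.311153+0.078305i
  term(m=+7) = -0.000009-0.000022i   from Y*(Ω₁)=-0.000179-0.000082i, Y(Ω₂)=+0.088102+0.083664i
Total Σ_m = -0.296362-0.000000i. Multiply by 0.837758: -0.248279-0.000000i. P_7(cos γ) = -0.248279

-0.248279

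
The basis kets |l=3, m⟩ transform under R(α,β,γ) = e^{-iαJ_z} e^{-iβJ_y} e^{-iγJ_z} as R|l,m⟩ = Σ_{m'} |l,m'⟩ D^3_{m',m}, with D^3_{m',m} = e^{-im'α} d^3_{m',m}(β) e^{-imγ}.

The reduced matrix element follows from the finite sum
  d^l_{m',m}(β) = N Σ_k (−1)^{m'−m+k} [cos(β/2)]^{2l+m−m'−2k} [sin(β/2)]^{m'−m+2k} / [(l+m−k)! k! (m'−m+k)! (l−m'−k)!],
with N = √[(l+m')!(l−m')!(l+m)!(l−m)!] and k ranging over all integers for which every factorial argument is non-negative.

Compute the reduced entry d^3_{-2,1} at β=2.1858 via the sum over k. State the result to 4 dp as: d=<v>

d^3_{-2,1}(β=2.1858) via the finite sum:
Half-angle: c=0.459912, s=0.887964. N=√(1·120·24·2)=75.894664
Admissible k: 3..4 (factorial args all ≥0)
  k=3: (−1)^0·75.8947/(12)·0.4599^3·0.8880^3 = +0.430766
  k=4: (−1)^1·75.8947/(24)·0.4599^1·0.8880^5 = -0.802884
d^3_{-2,1}(2.1858) = +0.430766 -0.802884 = -0.372118

d=-0.3721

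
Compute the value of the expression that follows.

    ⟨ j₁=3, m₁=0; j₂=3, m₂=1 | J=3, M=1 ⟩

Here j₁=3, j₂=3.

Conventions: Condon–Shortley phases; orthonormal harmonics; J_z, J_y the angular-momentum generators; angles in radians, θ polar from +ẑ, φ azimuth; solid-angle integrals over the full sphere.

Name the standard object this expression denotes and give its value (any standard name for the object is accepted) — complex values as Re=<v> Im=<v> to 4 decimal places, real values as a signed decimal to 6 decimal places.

This is a Clebsch–Gordan (vector-coupling) coefficient.
j₁+j₂−J=3  J+j₁−j₂=3  J−j₁+j₂=3  j₁+j₂+J+1=10
(j₁±m₁, j₂±m₂, J±M) = (3,3,4,2,4,2)
P² = 864/25
sum k=1..3:
  [1] −1/24 = -1/24
  [2] +1/8 = 1/8
  [3] −1/72 = -1/72
S = 5/72
C² = P²·S² = 1/6 ; C = +0.408248

Clebsch–Gordan coefficient, +√(1/6) ≈ +0.408248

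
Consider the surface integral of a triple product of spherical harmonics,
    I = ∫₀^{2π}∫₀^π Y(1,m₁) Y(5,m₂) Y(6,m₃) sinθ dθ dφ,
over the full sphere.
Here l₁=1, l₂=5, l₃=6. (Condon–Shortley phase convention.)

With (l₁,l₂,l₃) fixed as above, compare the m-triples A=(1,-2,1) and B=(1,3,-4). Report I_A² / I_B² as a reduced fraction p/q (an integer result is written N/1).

Shared (l₁,l₂,l₃)=(1,5,6): N and (l;000)² cancel in I_A²/I_B².
A: Δ = 0!·2!·10!/13! = 1/858; Racah Σ t=0..0: t=0:+1/60480 = 1/60480; ⇒ 3j(1 5 6; 1 -2 1)² = 5/429, sgn -1
B: Δ = 0!·2!·10!/13! = 1/858; Racah Σ t=0..0: t=0:+1/161280 = 1/161280; ⇒ 3j(1 5 6; 1 3 -4)² = 15/286, sgn +1
I_A²/I_B² = (5/429)/(15/286) = 2/9

2/9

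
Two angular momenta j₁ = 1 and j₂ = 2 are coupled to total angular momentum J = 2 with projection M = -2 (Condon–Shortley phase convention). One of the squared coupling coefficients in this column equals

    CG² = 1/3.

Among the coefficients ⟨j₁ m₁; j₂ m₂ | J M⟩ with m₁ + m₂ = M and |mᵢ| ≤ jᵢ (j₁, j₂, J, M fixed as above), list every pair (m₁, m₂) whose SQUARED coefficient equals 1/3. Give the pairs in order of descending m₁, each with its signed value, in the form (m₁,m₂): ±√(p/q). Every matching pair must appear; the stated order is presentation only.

Admissible pairs with m₁+m₂ = M = -2: (-1,-1), (0,-2)
  (m₁,m₂)=(0,-2): CG² = 2/3, CG = +√(2/3)
  (m₁,m₂)=(-1,-1): CG² = 1/3, CG = −√(1/3)   ← matches the target
Pairs with CG² = 1/3: (-1,-1): −√(1/3)

(-1,-1): −√(1/3)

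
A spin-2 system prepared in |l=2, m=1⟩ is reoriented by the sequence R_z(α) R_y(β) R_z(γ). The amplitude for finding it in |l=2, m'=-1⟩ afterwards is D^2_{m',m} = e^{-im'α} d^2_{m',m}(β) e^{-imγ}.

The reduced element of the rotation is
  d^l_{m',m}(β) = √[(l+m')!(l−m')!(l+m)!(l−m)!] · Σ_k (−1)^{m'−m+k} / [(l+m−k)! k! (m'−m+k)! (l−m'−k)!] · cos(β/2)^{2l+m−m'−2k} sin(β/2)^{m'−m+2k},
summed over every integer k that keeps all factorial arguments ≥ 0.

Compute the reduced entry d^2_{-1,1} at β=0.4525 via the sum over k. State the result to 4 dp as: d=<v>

d=0.1408

d^2_{-1,1}(β=0.4525) via the finite sum:
With c≡cos(β/2)=0.974514 and s≡sin(β/2)=0.224325, N=[1·6·6·1]^{1/2}=6.000000
k: max(0,(1)−(-1))=2 … min(2+(1),2−(-1))=3
  k=2: (−1)^0·6.0000/(2)·0.9745^2·0.2243^2 = +0.143368
  k=3: (−1)^1·6.0000/(6)·0.9745^0·0.2243^4 = -0.002532
d^2_{-1,1}(0.4525) = +0.143368 -0.002532 = +0.140836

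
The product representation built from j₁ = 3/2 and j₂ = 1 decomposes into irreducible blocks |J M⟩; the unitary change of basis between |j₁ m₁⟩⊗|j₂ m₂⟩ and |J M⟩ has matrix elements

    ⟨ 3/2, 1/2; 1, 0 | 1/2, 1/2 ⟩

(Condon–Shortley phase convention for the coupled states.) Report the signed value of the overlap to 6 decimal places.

−√(1/3) ≈ -0.577350

triangle: 2!*1!*0!/4! = 2/24
(j±m)!: 2!*1!*1!*1!*1!*0! = 2
prefactor² = (2J+1)*Δ*N² = 1/3
  k=1: −1/(1!*1!*0!*0!*1!*0!) = -1
Σ = -1  ⇒  CG² = 1/3*(-1)² = 1/3
CG = −√(1/3) = -0.577350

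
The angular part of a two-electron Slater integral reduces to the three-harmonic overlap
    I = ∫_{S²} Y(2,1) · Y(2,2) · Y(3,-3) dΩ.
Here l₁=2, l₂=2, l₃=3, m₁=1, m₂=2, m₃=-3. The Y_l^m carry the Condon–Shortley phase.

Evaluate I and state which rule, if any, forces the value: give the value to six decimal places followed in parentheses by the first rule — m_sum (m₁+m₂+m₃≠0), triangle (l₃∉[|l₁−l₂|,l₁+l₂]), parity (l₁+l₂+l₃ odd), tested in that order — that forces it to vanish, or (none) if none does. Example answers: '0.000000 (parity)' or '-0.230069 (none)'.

l₁+l₂+l₃=7 is odd: 3j(l;000)=0 ⇒ I=0

0.000000 (parity)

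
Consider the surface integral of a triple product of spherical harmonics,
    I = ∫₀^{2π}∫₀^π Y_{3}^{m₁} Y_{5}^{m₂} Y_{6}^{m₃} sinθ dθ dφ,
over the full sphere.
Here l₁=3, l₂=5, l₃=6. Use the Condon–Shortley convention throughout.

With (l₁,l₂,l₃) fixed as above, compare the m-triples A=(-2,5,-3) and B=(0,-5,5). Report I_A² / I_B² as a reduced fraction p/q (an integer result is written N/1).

2/11

l's match ⇒ only the (l;m) 3-j factors differ between A and B.
A: triangle coeff Δ(3,5,6) = 1/675675; Σ_t [2,2]: t=2:+1/483840 = 1/483840; (3j)²=6/1001 [(3 5 6; -2 5 -3)], sign=-1
B: triangle coeff Δ(3,5,6) = 1/675675; Σ_t [0,0]: t=0:+1/483840 = 1/483840; (3j)²=3/91 [(3 5 6; 0 -5 5)], sign=-1
I_A²/I_B² = (6/1001)/(3/91) = 2/11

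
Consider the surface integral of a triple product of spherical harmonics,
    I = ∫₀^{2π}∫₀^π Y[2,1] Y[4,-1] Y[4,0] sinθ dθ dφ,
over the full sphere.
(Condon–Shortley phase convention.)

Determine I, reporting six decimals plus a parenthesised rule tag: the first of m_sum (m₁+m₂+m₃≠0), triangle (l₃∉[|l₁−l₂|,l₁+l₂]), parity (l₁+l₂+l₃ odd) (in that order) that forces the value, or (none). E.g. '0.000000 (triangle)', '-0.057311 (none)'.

m-sum 0 ✓  L=10 even ✓  2≤4≤6 ✓
Π(2lᵢ+1) = 5×9×9 = 405
triangle coeff Δ(2,4,4) = 1/13860
Σ_t [0,2]: t=0:+1/192 t=1:−1/36 t=2:+1/192 = -5/288
(3j)²=20/693 [(2 4 4; 0 0 0)], sign=-1
Σ_t [0,1]: t=0:+1/72 t=1:−1/96 = 1/288
(3j)²=1/462 [(2 4 4; 1 -1 0)], sign=+1
⇒ 4πI² = 150/5929
I = (-1)√(150/5929/(4π)) = -0.04486937
No selection rule forces the value: the integral is nonzero (none).

-0.044869 (none)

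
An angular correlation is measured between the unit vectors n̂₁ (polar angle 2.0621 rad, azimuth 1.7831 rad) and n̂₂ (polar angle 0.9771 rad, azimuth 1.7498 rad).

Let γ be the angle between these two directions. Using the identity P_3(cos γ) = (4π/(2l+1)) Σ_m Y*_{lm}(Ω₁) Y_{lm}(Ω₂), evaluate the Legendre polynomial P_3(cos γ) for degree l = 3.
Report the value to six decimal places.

Term-by-term m-sum for l=3 (normalisation 4π/7 = 1.795196):
  [-3]  conj(Y_{3,-3})(Ω₁) = 0.17009 - 0.22992j ; Y_{3,-3}(Ω₂) = 0.12155 + 0.20415j ; Δ = 0.06761 + 0.00678j
  [-2]  conj(Y_{3,-2})(Ω₁) = 0.34155 + 0.15442j ; Y_{3,-2}(Ω₂) = -0.36790 + 0.13764j ; Δ = -0.14691 - 0.00980j
  [-1]  conj(Y_{3,-1})(Ω₁) = -0.00678 + 0.03144j ; Y_{3,-1}(Ω₂) = -0.02694 - 0.14888j ; Δ = 0.00486 + 0.00016j
  [+0]  conj(Y_{3,0})(Ω₁) = 0.33224 + 0.00000j ; Y_{3,0}(Ω₂) = -0.29962 + 0.00000j ; Δ = -0.09955 + 0.00000j
  [+1]  conj(Y_{3,1})(Ω₁) = 0.00678 + 0.03144j ; Y_{3,1}(Ω₂) = 0.02694 - 0.14888j ; Δ = 0.00486 - 0.00016j
  [+2]  conj(Y_{3,2})(Ω₁) = 0.34155 - 0.15442j ; Y_{3,2}(Ω₂) = -0.36790 - 0.13764j ; Δ = -0.14691 + 0.00980j
  [+3]  conj(Y_{3,3})(Ω₁) = -0.17009 - 0.22992j ; Y_{3,3}(Ω₂) = -0.12155 + 0.20415j ; Δ = 0.06761 - 0.00678j
Accumulated sum -0.24841 + 0.00000j; after 4π/(2l+1) scaling, -0.44595 + 0.00000j ⇒ P_3 = -0.445947

-0.445947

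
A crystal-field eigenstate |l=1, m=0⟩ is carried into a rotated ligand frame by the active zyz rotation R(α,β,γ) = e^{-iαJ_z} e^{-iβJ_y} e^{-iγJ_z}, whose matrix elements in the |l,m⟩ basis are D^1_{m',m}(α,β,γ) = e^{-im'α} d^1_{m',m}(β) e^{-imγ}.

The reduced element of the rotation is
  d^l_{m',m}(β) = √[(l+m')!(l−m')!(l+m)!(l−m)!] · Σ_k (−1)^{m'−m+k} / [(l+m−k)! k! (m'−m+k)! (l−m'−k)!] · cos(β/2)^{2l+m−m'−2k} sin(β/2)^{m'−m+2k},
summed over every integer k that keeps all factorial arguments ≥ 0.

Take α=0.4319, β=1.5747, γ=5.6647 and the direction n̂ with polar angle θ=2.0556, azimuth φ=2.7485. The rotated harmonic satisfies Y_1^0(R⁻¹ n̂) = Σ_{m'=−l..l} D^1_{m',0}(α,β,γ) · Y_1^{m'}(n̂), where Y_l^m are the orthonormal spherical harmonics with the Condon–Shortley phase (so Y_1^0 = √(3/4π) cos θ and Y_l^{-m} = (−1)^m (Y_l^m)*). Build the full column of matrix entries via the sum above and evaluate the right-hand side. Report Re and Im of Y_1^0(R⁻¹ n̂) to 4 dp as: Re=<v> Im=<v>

Re=-0.2925 Im=0.0000

Need the full column D^1_{m',0} for m'=−1..1 at α=0.4319, β=1.5747, γ=5.6647.
cos(β/2)=0.705725, sin(β/2)=0.708486
d^1_{-1,0}: single k=1 term ⇒ +0.707101;  D = +0.642170+0.295991i
d^1_{0,0}: k∈[0..1] ⇒ +0.498048 -0.501952 = -0.003904;  D = -0.003904+0.000000i
d^1_{1,0}: single k=0 term ⇒ -0.707101;  D = -0.642170+0.295991i
Y_1^{m'}(θ=2.0556,φ=2.7485) and Σ D·Y over m':
  (+0.6422+0.2960i)·(-0.2824-0.1171i)  (-0.0039+0.0000i)·(-0.2277+0.0000i)  (-0.6422+0.2960i)·(+0.2824-0.1171i)
Y_1^0(R⁻¹ n̂) = -0.292451+0.000000i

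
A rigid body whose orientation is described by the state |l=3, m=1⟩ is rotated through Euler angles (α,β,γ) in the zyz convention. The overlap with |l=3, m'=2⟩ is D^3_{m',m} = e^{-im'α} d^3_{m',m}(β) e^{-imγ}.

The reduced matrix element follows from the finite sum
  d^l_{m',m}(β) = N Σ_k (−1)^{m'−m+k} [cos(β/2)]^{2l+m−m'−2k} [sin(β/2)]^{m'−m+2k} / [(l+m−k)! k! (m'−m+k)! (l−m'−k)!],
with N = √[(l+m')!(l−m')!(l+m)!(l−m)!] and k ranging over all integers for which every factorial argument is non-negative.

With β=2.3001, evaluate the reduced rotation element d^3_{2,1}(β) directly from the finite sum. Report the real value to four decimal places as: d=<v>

d^3_{2,1}(β=2.3001) via the finite sum:
With c≡cos(β/2)=0.408442 and s≡sin(β/2)=0.912784, N=[120·1·24·2]^{1/2}=75.894664
k∈{0,1} keeps every argument non-negative
  k=0: (−1)^1·75.8947/(24)·0.4084^5·0.9128^1 = -0.032811
  k=1: (−1)^2·75.8947/(12)·0.4084^3·0.9128^3 = +0.327737
d^3_{2,1}(2.3001) = -0.032811 +0.327737 = +0.294926

d=0.2949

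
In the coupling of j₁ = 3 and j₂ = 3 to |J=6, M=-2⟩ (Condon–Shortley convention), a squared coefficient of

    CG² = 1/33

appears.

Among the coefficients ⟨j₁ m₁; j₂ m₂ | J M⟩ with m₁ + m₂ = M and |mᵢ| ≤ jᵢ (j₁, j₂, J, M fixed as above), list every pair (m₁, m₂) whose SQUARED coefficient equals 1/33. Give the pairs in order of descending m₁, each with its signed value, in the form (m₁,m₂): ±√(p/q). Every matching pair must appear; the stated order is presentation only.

(1,-3): +√(1/33); (-3,1): +√(1/33)

Admissible pairs with m₁+m₂ = M = -2: (-3,1), (-2,0), (-1,-1), (0,-2), (1,-3)
  (m₁,m₂)=(1,-3): CG² = 1/33, CG = +√(1/33)   ← matches the target
  (m₁,m₂)=(0,-2): CG² = 8/33, CG = +√(8/33)
  (m₁,m₂)=(-1,-1): CG² = 5/11, CG = +√(5/11)
  (m₁,m₂)=(-2,0): CG² = 8/33, CG = +√(8/33)
  (m₁,m₂)=(-3,1): CG² = 1/33, CG = +√(1/33)   ← matches the target
Pairs with CG² = 1/33: (1,-3): +√(1/33); (-3,1): +√(1/33)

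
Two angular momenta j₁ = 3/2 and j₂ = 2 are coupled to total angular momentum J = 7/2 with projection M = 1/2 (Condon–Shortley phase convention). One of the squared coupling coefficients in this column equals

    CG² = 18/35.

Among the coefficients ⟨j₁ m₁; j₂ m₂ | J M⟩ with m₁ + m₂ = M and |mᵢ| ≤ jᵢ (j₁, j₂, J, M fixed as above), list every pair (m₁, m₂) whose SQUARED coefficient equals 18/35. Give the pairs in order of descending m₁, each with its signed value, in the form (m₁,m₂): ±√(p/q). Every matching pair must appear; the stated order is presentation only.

(1/2,0): +√(18/35)

Admissible pairs with m₁+m₂ = M = 1/2: (-3/2,2), (-1/2,1), (1/2,0), (3/2,-1)
  (m₁,m₂)=(3/2,-1): CG² = 4/35, CG = +√(4/35)
  (m₁,m₂)=(1/2,0): CG² = 18/35, CG = +√(18/35)   ← matches the target
  (m₁,m₂)=(-1/2,1): CG² = 12/35, CG = +√(12/35)
  (m₁,m₂)=(-3/2,2): CG² = 1/35, CG = +√(1/35)
Pairs with CG² = 18/35: (1/2,0): +√(18/35)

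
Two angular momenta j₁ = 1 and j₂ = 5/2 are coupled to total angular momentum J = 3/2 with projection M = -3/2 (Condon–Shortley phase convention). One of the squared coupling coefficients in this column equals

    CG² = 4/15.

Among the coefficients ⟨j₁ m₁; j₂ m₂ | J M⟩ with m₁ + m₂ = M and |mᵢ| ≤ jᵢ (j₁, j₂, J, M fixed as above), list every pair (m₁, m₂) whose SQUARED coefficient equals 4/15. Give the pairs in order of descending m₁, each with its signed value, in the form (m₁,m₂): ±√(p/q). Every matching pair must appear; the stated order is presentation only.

Admissible pairs with m₁+m₂ = M = -3/2: (-1,-1/2), (0,-3/2), (1,-5/2)
  (m₁,m₂)=(1,-5/2): CG² = 2/3, CG = +√(2/3)
  (m₁,m₂)=(0,-3/2): CG² = 4/15, CG = −√(4/15)   ← matches the target
  (m₁,m₂)=(-1,-1/2): CG² = 1/15, CG = +√(1/15)
Pairs with CG² = 4/15: (0,-3/2): −√(4/15)

(0,-3/2): −√(4/15)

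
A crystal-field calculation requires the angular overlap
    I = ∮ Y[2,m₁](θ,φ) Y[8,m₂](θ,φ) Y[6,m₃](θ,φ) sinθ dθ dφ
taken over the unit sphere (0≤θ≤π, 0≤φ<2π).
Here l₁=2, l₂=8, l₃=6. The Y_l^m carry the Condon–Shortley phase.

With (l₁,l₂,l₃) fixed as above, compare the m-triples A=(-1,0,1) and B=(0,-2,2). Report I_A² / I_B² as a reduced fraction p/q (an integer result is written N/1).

448/675

Shared (l₁,l₂,l₃)=(2,8,6): N and (l;000)² cancel in I_A²/I_B².
A: Δ = 4!·0!·12!/17! = 1/30940; Racah Σ t=3..3: t=3:−1/3628800 = -1/3628800; ⇒ 3j(2 8 6; -1 0 1)² = 16/1105, sgn +1
B: Δ = 4!·0!·12!/17! = 1/30940; Racah Σ t=2..2: t=2:+1/3870720 = 1/3870720; ⇒ 3j(2 8 6; 0 -2 2)² = 135/6188, sgn +1
I_A²/I_B² = (16/1105)/(135/6188) = 448/675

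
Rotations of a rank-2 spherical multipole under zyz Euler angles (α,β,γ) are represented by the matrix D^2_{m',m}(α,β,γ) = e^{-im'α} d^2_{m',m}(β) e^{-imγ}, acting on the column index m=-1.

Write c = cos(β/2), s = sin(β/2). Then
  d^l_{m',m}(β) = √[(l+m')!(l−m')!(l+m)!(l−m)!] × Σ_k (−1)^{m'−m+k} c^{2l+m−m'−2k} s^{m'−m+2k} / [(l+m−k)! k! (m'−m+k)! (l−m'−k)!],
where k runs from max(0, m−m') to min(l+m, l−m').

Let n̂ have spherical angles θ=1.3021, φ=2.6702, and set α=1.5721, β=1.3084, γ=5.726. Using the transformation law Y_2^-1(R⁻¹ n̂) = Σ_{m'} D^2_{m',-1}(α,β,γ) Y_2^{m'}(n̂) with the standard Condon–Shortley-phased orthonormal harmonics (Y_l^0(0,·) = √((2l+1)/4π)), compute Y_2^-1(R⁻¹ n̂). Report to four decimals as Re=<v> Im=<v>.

Re=-0.2189 Im=-0.2487

Need the full column D^2_{m',-1} for m'=−2..2 at α=1.5721, β=1.3084, γ=5.7260.
cos(β/2)=0.793535, sin(β/2)=0.608525
d^2_{-2,-1}: single k=1 term ⇒ +0.608144;  D = -0.516997+0.320239i
d^2_{-1,-1}: k∈[0..1] ⇒ +0.396519 -0.699535 = -0.303016;  D = -0.159899-0.257393i
d^2_{0,-1}: k∈[0..1] ⇒ -0.744821 +0.438002 = -0.306819;  D = -0.260412+0.162246i
d^2_{1,-1}: k∈[0..1] ⇒ +0.699535 -0.137124 = +0.562412;  D = -0.298025-0.476957i
d^2_{2,-1}: single k=0 term ⇒ -0.357627;  D = +0.303041-0.189904i
Y_2^{m'}(θ=1.3021,φ=2.6702) and Σ D·Y over m':
  (-0.5170+0.3202i)·(+0.2110+0.2905i)  (-0.1599-0.2574i)·(-0.1762-0.0898i)  (-0.2604+0.1622i)·(-0.2487+0.0000i)  (-0.2980-0.4770i)·(+0.1762-0.0898i)  (+0.3030-0.1899i)·(+0.2110-0.2905i)
Y_2^-1(R⁻¹ n̂) = -0.218862-0.248674i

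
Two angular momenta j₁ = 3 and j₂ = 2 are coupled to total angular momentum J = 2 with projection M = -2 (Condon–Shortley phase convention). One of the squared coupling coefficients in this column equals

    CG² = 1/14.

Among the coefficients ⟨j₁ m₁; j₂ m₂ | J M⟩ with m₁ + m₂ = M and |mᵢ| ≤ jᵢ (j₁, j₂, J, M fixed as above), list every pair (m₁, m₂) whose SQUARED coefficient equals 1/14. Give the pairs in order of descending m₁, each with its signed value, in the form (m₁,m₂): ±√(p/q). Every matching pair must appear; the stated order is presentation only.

Admissible pairs with m₁+m₂ = M = -2: (-3,1), (-2,0), (-1,-1), (0,-2)
  (m₁,m₂)=(0,-2): CG² = 1/14, CG = +√(1/14)   ← matches the target
  (m₁,m₂)=(-1,-1): CG² = 3/14, CG = −√(3/14)
  (m₁,m₂)=(-2,0): CG² = 5/14, CG = +√(5/14)
  (m₁,m₂)=(-3,1): CG² = 5/14, CG = −√(5/14)
Pairs with CG² = 1/14: (0,-2): +√(1/14)

(0,-2): +√(1/14)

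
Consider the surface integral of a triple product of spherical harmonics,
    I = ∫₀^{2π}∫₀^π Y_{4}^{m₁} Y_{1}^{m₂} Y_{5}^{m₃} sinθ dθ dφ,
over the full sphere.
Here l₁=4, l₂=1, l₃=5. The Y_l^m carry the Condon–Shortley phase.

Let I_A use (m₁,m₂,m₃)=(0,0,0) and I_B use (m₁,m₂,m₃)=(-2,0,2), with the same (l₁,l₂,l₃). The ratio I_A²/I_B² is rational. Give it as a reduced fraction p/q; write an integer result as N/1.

25/21

Shared (l₁,l₂,l₃)=(4,1,5): N and (l;000)² cancel in I_A²/I_B².
A: Δ = 0!·8!·2!/11! = 1/495; Racah Σ t=0..0: t=0:+1/576 = 1/576; ⇒ 3j(4 1 5; 0 0 0)² = 5/99, sgn -1
B: Δ = 0!·8!·2!/11! = 1/495; Racah Σ t=0..0: t=0:+1/1440 = 1/1440; ⇒ 3j(4 1 5; -2 0 2)² = 7/165, sgn -1
I_A²/I_B² = (5/99)/(7/165) = 25/21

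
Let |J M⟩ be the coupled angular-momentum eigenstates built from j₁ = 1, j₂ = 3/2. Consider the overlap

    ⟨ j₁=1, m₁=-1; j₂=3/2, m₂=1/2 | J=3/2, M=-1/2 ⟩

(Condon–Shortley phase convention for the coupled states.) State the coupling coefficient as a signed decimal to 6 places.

triangle: 1!×1!×2!/5! = 2/120
(j±m)!: 0!×2!×2!×1!×1!×2! = 8
prefactor² = (2J+1)×Δ×N² = 8/15
  k=1: −1/(1!×0!×1!×1!×0!×1!) = -1
Σ = -1  ⇒  CG² = 8/15×(-1)² = 8/15
CG = −√(8/15) = -0.730297

−√(8/15) ≈ -0.730297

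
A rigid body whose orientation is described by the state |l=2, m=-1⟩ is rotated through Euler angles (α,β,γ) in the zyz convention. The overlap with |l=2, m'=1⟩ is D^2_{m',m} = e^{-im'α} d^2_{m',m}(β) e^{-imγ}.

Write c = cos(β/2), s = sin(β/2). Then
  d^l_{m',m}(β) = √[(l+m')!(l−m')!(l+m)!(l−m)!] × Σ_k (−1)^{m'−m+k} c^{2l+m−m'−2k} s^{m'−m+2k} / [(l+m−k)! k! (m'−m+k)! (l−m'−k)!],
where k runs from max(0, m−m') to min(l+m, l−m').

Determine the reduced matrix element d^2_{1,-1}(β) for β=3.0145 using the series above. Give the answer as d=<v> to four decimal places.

d=-0.9799

d^2_{1,-1}(β=3.0145) via the finite sum:
c=cos(3.014500/2)=0.063504, s=sin(3.014500/2)=0.997982; N=√[6·1·1·6]=6.000000
k∈{0,1} keeps every argument non-negative
  k=0: (−1)^2·6.0000/(2)·0.0635^2·0.9980^2 = +0.012049
  k=1: (−1)^3·6.0000/(6)·0.0635^0·0.9980^4 = -0.991951
d^2_{1,-1}(3.0145) = +0.012049 -0.991951 = -0.979902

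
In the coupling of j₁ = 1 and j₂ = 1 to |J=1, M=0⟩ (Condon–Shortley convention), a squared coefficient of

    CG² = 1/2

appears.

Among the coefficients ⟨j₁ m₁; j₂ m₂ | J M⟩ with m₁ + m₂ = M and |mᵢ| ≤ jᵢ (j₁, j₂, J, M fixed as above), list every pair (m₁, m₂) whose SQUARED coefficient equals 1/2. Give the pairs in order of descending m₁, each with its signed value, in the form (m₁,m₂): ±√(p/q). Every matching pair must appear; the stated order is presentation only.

(1,-1): +√(1/2); (-1,1): −√(1/2)

Admissible pairs with m₁+m₂ = M = 0: (-1,1), (0,0), (1,-1)
  (m₁,m₂)=(1,-1): CG² = 1/2, CG = +√(1/2)   ← matches the target
  (m₁,m₂)=(0,0): CG² = 0/1, CG = 0
  (m₁,m₂)=(-1,1): CG² = 1/2, CG = −√(1/2)   ← matches the target
Pairs with CG² = 1/2: (1,-1): +√(1/2); (-1,1): −√(1/2)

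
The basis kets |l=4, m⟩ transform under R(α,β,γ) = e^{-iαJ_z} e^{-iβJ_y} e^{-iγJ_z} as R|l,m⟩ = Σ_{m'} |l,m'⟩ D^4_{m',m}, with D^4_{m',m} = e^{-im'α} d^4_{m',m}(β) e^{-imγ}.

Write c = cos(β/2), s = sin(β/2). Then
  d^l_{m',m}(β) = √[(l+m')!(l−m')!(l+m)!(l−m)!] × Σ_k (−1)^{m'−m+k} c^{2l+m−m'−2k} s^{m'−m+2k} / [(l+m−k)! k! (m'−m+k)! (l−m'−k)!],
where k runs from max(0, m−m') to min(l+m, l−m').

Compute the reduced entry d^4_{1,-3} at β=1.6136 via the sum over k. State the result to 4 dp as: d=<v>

d^4_{1,-3}(β=1.6136) via the finite sum:
With c≡cos(β/2)=0.691813 and s≡sin(β/2)=0.722077, N=[120·6·1·5040]^{1/2}=1904.940944
Admissible k: 0..1 (factorial args all ≥0)
  k=0: (−1)^4·1904.9409/(144)·0.6918^4·0.7221^4 = +0.823772
  k=1: (−1)^5·1904.9409/(240)·0.6918^2·0.7221^6 = -0.538454
d^4_{1,-3}(1.6136) = +0.823772 -0.538454 = +0.285318

d=0.2853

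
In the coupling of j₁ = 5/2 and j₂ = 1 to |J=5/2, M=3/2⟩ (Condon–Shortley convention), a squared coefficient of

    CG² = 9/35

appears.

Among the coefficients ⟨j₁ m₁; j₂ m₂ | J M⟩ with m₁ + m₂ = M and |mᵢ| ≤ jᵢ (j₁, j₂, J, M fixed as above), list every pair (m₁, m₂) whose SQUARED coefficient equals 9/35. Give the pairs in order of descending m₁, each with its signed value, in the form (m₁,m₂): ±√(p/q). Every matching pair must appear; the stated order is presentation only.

Admissible pairs with m₁+m₂ = M = 3/2: (1/2,1), (3/2,0), (5/2,-1)
  (m₁,m₂)=(5/2,-1): CG² = 2/7, CG = +√(2/7)
  (m₁,m₂)=(3/2,0): CG² = 9/35, CG = +√(9/35)   ← matches the target
  (m₁,m₂)=(1/2,1): CG² = 16/35, CG = −√(16/35)
Pairs with CG² = 9/35: (3/2,0): +√(9/35)

(3/2,0): +√(9/35)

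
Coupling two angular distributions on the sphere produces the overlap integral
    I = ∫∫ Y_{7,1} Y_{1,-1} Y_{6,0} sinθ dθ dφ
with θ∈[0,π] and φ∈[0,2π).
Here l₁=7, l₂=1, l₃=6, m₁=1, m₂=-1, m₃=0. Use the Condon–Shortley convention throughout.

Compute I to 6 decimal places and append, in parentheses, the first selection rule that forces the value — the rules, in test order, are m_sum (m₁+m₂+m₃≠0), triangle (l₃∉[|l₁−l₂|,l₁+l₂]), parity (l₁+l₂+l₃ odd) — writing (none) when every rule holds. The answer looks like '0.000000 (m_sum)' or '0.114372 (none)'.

-0.185147 (none)

Rules hold: Σm=0, L=14 even, 6≤6≤8.
N = 15·3·13 = 585
Δ = 2!·12!·0!/15! = 1/1365
Racah Σ t=1..1: t=1:−1/518400 = -1/518400
⇒ 3j(7 1 6; 0 0 0)² = 7/195, sgn -1
Racah Σ t=0..0: t=0:+1/1036800 = 1/1036800
⇒ 3j(7 1 6; 1 -1 0)² = 4/195, sgn +1
4πI² = N·(3j₀)²·(3jₘ)² = 28/65
I = -1·√(0.430769/4π) = -0.18514731
No selection rule forces the value: the integral is nonzero (none).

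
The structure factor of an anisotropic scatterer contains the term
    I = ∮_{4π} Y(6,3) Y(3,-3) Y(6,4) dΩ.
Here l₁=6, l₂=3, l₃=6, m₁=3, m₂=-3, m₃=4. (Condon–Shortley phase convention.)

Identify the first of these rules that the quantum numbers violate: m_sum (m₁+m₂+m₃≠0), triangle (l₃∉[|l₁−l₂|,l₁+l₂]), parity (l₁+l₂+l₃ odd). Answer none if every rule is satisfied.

azimuthal sum: 3 − 3 + 4 = 4  ✗
3 ≤ 6 ≤ 9 (triangle on l)
L = 6 + 3 + 6 = 15 (odd)

m_sum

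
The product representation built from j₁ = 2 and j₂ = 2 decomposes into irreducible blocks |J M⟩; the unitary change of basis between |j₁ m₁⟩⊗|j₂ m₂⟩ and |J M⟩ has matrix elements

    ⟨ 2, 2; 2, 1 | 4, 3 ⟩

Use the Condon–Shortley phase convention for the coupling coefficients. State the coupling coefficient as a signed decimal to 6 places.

triangle: 0!×4!×4!/9! = 576/362880
(j±m)!: 4!×0!×3!×1!×7!×1! = 725760
prefactor² = (2J+1)×Δ×N² = 10368
  k=0: +1/(0!×0!×0!×3!×4!×1!) = 1/144
Σ = 1/144  ⇒  CG² = 10368×(1/144)² = 1/2
CG = +√(1/2) = +0.707107

+0.707107  (= +√(1/2))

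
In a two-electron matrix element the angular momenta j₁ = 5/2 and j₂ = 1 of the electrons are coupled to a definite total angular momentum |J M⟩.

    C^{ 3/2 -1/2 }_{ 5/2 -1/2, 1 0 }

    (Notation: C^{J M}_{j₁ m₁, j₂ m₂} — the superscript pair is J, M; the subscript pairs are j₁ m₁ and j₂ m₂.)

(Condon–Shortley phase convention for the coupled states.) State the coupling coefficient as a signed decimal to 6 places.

−√(2/5) ≈ -0.632456

j₁+j₂−J=2  J+j₁−j₂=3  J−j₁+j₂=0  j₁+j₂+J+1=6
(j₁±m₁, j₂±m₂, J±M) = (2,3,1,1,1,2)
P² = 8/5
sum k=1..1:
  [1] −1/2 = -1/2
S = -1/2
C² = P²·S² = 2/5 ; C = -0.632456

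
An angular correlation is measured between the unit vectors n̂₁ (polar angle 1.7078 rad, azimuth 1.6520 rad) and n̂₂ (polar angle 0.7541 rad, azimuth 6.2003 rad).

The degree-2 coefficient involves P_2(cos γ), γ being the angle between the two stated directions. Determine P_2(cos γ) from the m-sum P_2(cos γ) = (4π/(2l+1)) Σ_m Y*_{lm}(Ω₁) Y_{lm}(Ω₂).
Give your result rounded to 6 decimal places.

-0.433637

Summing Y*_{l m}(θ₁,φ₁)·Y_{l m}(θ₂,φ₂) over m ∈ [−2, 2]; prefactor 4π/(2·2+1) = 2.513274:
  [-2]  conj(Y_{2,-2})(Ω₁) = -0.374081-0.061293i ; Y_{2,-2}(Ω₂) = +0.178573+0.029876i ; Δ = -0.064970-0.022122i
  [-1]  conj(Y_{2,-1})(Ω₁) = +0.008478-0.104178i ; Y_{2,-1}(Ω₂) = +0.384194+0.031917i ; Δ = +0.006582-0.039754i
  [+0]  conj(Y_{2,0})(Ω₁) = -0.297743-0.000000i ; Y_{2,0}(Ω₂) = +0.187290+0.000000i ; Δ = -0.055764-0.000000i
  [+1]  conj(Y_{2,1})(Ω₁) = -0.008478-0.104178i ; Y_{2,1}(Ω₂) = -0.384194+0.031917i ; Δ = +0.006582+0.039754i
  [+2]  conj(Y_{2,2})(Ω₁) = -0.374081+0.061293i ; Y_{2,2}(Ω₂) = +0.178573-0.029876i ; Δ = -0.064970+0.022122i
Accumulated sum -0.172539+0.000000i; after 4π/(2l+1) scaling, -0.433637+0.000000i ⇒ P_2 = -0.433637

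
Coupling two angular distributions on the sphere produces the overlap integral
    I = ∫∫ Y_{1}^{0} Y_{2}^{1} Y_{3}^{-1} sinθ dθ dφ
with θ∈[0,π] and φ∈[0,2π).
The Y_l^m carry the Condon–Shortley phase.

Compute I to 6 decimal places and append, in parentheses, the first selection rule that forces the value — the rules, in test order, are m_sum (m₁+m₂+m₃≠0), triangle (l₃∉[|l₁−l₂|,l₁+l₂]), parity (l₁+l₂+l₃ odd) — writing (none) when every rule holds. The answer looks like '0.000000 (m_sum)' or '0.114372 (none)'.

-0.233597 (none)

m-sum 0 ✓  L=6 even ✓  1≤3≤3 ✓
Π(2lᵢ+1) = 3×5×7 = 105
triangle coeff Δ(1,2,3) = 1/105
Σ_t [0,0]: t=0:+1/4 = 1/4
(3j)²=3/35 [(1 2 3; 0 0 0)], sign=-1
Σ_t [0,0]: t=0:+1/6 = 1/6
(3j)²=8/105 [(1 2 3; 0 1 -1)], sign=+1
⇒ 4πI² = 24/35
I = (-1)√(24/35/(4π)) = -0.23359668
No selection rule forces the value: the integral is nonzero (none).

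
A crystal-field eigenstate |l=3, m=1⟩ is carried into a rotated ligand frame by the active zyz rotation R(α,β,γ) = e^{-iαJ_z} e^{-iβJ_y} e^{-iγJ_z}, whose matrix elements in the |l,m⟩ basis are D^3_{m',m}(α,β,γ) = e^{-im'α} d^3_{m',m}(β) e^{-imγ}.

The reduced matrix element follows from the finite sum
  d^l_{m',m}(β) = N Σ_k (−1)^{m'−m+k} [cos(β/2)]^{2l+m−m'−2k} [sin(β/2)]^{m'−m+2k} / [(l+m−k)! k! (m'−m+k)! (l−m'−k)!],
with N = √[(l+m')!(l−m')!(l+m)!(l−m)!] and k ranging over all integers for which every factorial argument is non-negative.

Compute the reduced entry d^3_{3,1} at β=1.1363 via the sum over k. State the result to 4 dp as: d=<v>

d^3_{3,1}(β=1.1363) via the finite sum:
With c≡cos(β/2)=0.842898 and s≡sin(β/2)=0.538074, N=[720·1·24·2]^{1/2}=185.903201
k: max(0,(1)−(3))=0 … min(3+(1),3−(3))=0
  k=0: (−1)^2·185.9032/(48)·0.8429^4·0.5381^2 = +0.566016
d^3_{3,1}(1.1363) = +0.566016

d=0.5660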